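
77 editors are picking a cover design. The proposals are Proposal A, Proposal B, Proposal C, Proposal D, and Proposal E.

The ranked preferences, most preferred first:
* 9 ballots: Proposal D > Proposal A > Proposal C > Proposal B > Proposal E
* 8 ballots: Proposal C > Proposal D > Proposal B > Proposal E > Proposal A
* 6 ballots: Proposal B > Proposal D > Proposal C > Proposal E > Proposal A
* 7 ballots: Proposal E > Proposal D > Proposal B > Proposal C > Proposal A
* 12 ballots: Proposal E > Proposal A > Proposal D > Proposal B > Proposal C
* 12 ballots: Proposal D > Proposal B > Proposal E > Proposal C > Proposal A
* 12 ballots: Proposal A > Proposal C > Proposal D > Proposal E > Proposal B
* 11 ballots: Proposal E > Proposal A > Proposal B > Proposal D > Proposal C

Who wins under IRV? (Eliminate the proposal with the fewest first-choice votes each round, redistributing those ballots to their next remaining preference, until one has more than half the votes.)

Proposal D

Round 1: Proposal A 12, Proposal B 6, Proposal C 8, Proposal D 21, Proposal E 30. Proposal B eliminated.
Round 2: Proposal A 12, Proposal C 8, Proposal D 27, Proposal E 30. Proposal C eliminated.
Round 3: Proposal A 12, Proposal D 35, Proposal E 30. Proposal A eliminated.
Round 4: Proposal D 47, Proposal E 30. Proposal D has a majority (≥39).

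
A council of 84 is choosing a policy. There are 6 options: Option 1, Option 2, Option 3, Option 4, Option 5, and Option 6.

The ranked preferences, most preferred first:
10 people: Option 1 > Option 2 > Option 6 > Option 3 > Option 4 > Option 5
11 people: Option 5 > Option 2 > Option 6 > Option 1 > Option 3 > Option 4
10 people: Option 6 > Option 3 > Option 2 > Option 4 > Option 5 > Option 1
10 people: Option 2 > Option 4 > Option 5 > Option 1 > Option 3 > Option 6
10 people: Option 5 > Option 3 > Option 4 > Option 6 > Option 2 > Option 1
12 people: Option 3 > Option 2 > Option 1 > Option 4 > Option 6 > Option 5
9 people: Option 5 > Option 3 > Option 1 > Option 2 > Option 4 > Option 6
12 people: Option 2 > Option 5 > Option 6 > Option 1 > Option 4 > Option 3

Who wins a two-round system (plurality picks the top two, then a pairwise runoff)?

Option 2

Round 1 first-place votes: Option 1 10, Option 2 22, Option 3 12, Option 4 0, Option 5 30, Option 6 10. Option 5 and Option 2 advance.
Runoff: Option 5 is ranked above Option 2 on 30 ballots, Option 2 above Option 5 on 54.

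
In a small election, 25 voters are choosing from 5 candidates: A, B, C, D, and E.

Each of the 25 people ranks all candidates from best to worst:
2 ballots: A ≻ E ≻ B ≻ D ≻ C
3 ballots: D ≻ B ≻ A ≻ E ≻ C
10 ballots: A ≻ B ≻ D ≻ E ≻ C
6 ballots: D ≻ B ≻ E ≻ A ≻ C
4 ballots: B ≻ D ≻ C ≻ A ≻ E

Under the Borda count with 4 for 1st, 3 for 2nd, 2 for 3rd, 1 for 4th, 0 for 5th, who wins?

B

A: 2×4 + 3×2 + 10×4 + 6×1 + 4×1 = 64
B: 2×2 + 3×3 + 10×3 + 6×3 + 4×4 = 77
C: 2×0 + 3×0 + 10×0 + 6×0 + 4×2 = 8
D: 2×1 + 3×4 + 10×2 + 6×4 + 4×3 = 70
E: 2×3 + 3×1 + 10×1 + 6×2 + 4×0 = 31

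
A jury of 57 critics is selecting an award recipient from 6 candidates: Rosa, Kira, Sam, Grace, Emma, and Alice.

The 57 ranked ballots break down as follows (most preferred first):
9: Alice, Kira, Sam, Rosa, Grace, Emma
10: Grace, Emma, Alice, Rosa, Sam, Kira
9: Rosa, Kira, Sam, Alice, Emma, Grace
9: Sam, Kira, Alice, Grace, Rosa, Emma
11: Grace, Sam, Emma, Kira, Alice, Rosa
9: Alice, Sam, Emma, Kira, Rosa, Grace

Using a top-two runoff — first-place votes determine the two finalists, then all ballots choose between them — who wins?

Alice

Round 1 first-place votes: Rosa 9, Kira 0, Sam 9, Grace 21, Emma 0, Alice 18. Grace and Alice advance.
Runoff: Grace is ranked above Alice on 21 ballots, Alice above Grace on 36.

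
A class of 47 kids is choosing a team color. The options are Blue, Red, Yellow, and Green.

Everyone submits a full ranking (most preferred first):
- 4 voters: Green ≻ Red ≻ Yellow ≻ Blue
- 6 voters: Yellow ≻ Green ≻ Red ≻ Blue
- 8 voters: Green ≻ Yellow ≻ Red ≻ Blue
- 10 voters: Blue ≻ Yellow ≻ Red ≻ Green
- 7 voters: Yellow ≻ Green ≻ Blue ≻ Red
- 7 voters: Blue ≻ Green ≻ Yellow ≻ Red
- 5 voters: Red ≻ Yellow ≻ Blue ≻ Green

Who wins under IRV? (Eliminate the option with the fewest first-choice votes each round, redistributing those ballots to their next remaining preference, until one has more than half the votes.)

Round 1: Blue 17, Red 5, Yellow 13, Green 12. Red eliminated.
Round 2: Blue 17, Yellow 18, Green 12. Green eliminated.
Round 3: Blue 17, Yellow 30. Yellow has a majority (≥24).

Yellow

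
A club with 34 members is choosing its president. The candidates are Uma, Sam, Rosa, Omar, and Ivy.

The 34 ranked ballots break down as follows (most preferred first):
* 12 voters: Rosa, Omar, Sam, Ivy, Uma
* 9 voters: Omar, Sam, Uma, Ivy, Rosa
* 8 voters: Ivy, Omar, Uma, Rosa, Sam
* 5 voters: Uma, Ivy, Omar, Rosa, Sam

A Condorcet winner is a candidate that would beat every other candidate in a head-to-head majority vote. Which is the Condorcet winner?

Omar vs Uma: 29–5
Omar vs Sam: 34–0
Omar vs Rosa: 22–12
Omar vs Ivy: 21–13
Omar beats every other candidate.

Omar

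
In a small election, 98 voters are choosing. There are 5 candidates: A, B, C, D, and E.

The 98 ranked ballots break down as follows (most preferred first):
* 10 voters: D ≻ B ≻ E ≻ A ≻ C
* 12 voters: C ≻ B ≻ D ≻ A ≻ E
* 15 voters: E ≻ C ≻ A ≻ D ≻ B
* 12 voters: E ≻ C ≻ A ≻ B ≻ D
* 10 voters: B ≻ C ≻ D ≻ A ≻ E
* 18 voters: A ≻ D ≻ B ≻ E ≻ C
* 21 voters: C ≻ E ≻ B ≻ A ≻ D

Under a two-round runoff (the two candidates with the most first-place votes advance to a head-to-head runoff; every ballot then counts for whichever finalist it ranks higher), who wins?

E

Round 1 first-place votes: A 18, B 10, C 33, D 10, E 27. C and E advance.
Runoff: C is ranked above E on 43 ballots, E above C on 55.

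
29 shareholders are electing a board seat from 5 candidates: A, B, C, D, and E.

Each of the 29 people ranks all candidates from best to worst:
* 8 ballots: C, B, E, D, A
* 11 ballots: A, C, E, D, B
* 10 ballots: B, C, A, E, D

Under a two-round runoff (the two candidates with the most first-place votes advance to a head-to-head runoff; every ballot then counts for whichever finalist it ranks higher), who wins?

Round 1 first-place votes: A 11, B 10, C 8, D 0, E 0. A and B advance.
Runoff: A is ranked above B on 11 ballots, B above A on 18.

B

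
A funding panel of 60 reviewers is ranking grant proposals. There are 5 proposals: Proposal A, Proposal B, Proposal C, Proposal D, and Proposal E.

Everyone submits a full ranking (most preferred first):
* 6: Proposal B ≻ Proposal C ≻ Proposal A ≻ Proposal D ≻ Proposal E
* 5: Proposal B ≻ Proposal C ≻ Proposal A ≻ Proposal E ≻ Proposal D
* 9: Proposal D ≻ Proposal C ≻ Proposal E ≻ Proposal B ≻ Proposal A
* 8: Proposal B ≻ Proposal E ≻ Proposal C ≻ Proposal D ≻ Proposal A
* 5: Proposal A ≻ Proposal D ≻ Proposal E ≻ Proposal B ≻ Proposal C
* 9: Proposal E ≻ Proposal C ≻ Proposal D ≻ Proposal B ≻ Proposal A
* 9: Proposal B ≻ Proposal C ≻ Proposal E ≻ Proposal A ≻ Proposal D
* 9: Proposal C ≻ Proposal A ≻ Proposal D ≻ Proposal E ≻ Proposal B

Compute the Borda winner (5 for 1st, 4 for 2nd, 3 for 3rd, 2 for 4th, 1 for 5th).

Proposal C

Proposal A: 6×3 + 5×3 + 9×1 + 8×1 + 5×5 + 9×1 + 9×2 + 9×4 = 138
Proposal B: 6×5 + 5×5 + 9×2 + 8×5 + 5×2 + 9×2 + 9×5 + 9×1 = 195
Proposal C: 6×4 + 5×4 + 9×4 + 8×3 + 5×1 + 9×4 + 9×4 + 9×5 = 226
Proposal D: 6×2 + 5×1 + 9×5 + 8×2 + 5×4 + 9×3 + 9×1 + 9×3 = 161
Proposal E: 6×1 + 5×2 + 9×3 + 8×4 + 5×3 + 9×5 + 9×3 + 9×2 = 180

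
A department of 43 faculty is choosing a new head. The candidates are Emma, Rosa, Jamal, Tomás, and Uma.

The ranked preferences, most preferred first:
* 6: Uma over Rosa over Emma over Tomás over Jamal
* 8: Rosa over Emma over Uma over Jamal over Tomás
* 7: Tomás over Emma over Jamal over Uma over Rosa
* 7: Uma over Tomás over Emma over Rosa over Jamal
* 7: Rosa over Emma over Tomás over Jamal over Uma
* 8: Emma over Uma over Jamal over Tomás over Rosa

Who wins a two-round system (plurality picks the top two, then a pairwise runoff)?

Uma

Round 1 first-place votes: Emma 8, Rosa 15, Jamal 0, Tomás 7, Uma 13. Rosa and Uma advance.
Runoff: Rosa is ranked above Uma on 15 ballots, Uma above Rosa on 28.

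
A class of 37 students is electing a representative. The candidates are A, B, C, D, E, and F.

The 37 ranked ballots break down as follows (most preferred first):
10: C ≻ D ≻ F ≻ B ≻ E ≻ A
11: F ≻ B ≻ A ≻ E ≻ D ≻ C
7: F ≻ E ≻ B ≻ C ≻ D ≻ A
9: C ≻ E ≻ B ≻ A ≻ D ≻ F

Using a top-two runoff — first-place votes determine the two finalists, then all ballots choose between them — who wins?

Round 1 first-place votes: A 0, B 0, C 19, D 0, E 0, F 18. C and F advance.
Runoff: C is ranked above F on 19 ballots, F above C on 18.

C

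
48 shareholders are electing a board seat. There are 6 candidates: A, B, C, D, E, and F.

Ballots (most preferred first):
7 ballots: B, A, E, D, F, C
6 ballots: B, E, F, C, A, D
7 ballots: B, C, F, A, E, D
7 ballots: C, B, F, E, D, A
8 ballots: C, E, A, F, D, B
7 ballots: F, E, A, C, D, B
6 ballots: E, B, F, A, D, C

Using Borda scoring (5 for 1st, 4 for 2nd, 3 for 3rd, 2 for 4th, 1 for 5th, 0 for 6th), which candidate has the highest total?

E

A: 7×4 + 6×1 + 7×2 + 7×0 + 8×3 + 7×3 + 6×2 = 105
B: 7×5 + 6×5 + 7×5 + 7×4 + 8×0 + 7×0 + 6×4 = 152
C: 7×0 + 6×2 + 7×4 + 7×5 + 8×5 + 7×2 + 6×0 = 129
D: 7×2 + 6×0 + 7×0 + 7×1 + 8×1 + 7×1 + 6×1 = 42
E: 7×3 + 6×4 + 7×1 + 7×2 + 8×4 + 7×4 + 6×5 = 156
F: 7×1 + 6×3 + 7×3 + 7×3 + 8×2 + 7×5 + 6×3 = 136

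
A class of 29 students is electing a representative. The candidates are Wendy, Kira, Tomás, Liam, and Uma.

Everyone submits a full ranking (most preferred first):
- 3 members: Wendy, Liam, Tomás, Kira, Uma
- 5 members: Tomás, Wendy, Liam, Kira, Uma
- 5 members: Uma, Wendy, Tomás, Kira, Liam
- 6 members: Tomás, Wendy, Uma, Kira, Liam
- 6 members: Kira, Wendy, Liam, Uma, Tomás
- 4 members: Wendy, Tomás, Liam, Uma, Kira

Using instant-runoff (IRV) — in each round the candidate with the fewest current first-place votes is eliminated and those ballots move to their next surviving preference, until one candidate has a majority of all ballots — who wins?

Wendy

Round 1: Wendy 7, Kira 6, Tomás 11, Liam 0, Uma 5. Liam eliminated.
Round 2: Wendy 7, Kira 6, Tomás 11, Uma 5. Uma eliminated.
Round 3: Wendy 12, Kira 6, Tomás 11. Kira eliminated.
Round 4: Wendy 18, Tomás 11. Wendy has a majority (≥15).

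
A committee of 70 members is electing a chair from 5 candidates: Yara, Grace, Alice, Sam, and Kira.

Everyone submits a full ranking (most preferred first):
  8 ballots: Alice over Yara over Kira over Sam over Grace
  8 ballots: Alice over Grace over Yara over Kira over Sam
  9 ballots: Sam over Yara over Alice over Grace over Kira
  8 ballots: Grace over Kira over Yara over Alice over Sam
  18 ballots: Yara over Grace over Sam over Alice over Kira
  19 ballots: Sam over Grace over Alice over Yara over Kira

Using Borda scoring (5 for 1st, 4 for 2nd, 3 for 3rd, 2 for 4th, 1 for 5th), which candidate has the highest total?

Yara: 8×4 + 8×3 + 9×4 + 8×3 + 18×5 + 19×2 = 244
Grace: 8×1 + 8×4 + 9×2 + 8×5 + 18×4 + 19×4 = 246
Alice: 8×5 + 8×5 + 9×3 + 8×2 + 18×2 + 19×3 = 216
Sam: 8×2 + 8×1 + 9×5 + 8×1 + 18×3 + 19×5 = 226
Kira: 8×3 + 8×2 + 9×1 + 8×4 + 18×1 + 19×1 = 118

Grace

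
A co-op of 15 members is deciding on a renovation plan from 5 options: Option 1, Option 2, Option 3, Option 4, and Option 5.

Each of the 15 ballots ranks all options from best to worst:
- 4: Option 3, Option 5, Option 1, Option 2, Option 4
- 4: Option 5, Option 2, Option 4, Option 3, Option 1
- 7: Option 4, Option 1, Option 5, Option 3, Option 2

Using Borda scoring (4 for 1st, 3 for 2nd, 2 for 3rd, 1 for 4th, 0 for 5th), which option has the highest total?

Option 5

Option 1: 4×2 + 4×0 + 7×3 = 29
Option 2: 4×1 + 4×3 + 7×0 = 16
Option 3: 4×4 + 4×1 + 7×1 = 27
Option 4: 4×0 + 4×2 + 7×4 = 36
Option 5: 4×3 + 4×4 + 7×2 = 42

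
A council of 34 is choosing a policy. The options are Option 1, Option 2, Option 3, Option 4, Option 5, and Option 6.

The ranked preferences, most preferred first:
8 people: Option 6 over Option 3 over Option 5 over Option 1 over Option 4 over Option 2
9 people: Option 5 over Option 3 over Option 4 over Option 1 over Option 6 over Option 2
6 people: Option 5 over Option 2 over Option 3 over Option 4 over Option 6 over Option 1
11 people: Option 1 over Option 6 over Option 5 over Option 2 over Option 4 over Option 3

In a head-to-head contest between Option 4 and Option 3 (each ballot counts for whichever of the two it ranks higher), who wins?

Option 4 is ranked above Option 3 on 11 ballots; Option 3 above Option 4 on 23.

Option 3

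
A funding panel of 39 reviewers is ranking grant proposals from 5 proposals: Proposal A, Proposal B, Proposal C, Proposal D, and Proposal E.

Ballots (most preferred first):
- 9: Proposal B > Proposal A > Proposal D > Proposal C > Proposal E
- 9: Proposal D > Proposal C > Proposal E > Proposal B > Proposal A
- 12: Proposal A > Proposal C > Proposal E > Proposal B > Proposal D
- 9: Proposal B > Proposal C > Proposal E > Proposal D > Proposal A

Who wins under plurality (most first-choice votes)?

First-place votes: Proposal A 12, Proposal B 18, Proposal C 0, Proposal D 9, Proposal E 0.

Proposal B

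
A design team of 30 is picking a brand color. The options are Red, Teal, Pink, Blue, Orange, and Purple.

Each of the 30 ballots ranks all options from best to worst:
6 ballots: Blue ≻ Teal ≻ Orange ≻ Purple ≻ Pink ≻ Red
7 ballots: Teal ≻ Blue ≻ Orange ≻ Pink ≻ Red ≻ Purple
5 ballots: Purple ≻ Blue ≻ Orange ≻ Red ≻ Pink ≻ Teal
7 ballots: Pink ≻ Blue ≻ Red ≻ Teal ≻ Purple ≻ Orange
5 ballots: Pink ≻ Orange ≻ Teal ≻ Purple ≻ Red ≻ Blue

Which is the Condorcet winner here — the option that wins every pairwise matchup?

Blue vs Red: 25–5
Blue vs Teal: 18–12
Blue vs Pink: 18–12
Blue vs Orange: 25–5
Blue vs Purple: 20–10
Blue beats every other option.

Blue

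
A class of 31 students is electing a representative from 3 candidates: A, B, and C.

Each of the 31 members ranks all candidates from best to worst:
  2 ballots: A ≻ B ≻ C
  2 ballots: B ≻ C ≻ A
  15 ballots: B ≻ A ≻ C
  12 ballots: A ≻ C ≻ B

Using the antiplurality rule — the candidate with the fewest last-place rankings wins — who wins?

A

Last-place votes: A 2, B 12, C 17.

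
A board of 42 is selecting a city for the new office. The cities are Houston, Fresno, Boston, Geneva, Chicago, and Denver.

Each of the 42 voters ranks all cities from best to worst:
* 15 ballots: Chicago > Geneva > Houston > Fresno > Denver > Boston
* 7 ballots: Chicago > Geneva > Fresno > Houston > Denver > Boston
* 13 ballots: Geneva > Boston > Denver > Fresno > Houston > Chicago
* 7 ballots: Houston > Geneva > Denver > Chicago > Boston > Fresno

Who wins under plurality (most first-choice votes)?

Chicago

First-place votes: Houston 7, Fresno 0, Boston 0, Geneva 13, Chicago 22, Denver 0.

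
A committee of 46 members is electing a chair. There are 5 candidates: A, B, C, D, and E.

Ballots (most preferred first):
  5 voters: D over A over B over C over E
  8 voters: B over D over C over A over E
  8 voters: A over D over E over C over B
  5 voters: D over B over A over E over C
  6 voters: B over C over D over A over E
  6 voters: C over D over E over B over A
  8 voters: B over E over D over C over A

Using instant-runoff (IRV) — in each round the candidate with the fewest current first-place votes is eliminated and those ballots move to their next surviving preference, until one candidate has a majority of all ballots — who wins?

Round 1: A 8, B 22, C 6, D 10, E 0. E eliminated.
Round 2: A 8, B 22, C 6, D 10. C eliminated.
Round 3: A 8, B 22, D 16. A eliminated.
Round 4: B 22, D 24. D has a majority (≥24).

D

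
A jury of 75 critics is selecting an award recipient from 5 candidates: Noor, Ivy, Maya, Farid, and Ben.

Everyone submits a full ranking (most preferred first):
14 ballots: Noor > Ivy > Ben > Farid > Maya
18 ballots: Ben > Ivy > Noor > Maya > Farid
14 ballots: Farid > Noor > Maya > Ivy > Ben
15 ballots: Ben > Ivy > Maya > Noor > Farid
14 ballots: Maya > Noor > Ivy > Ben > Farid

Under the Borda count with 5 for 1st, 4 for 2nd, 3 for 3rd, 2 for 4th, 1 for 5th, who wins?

Noor

Noor: 14×5 + 18×3 + 14×4 + 15×2 + 14×4 = 266
Ivy: 14×4 + 18×4 + 14×2 + 15×4 + 14×3 = 258
Maya: 14×1 + 18×2 + 14×3 + 15×3 + 14×5 = 207
Farid: 14×2 + 18×1 + 14×5 + 15×1 + 14×1 = 145
Ben: 14×3 + 18×5 + 14×1 + 15×5 + 14×2 = 249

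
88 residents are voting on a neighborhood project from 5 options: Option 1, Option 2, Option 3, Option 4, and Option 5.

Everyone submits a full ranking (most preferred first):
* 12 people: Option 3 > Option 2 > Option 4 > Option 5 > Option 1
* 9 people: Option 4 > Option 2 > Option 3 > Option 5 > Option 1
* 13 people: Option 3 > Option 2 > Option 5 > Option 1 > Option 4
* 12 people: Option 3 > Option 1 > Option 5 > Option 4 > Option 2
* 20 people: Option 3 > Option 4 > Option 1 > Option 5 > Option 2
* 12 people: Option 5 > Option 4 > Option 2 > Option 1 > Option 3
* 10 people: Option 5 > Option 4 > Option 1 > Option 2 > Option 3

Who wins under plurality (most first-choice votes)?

First-place votes: Option 1 0, Option 2 0, Option 3 57, Option 4 9, Option 5 22.

Option 3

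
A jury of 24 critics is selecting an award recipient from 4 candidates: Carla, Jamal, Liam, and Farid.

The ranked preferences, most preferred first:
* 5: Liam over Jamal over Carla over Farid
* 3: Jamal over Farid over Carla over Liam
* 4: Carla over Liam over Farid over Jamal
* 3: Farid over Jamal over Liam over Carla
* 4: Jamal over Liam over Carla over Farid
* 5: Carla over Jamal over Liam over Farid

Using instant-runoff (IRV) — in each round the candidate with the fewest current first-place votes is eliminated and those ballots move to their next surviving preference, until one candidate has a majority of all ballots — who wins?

Round 1: Carla 9, Jamal 7, Liam 5, Farid 3. Farid eliminated.
Round 2: Carla 9, Jamal 10, Liam 5. Liam eliminated.
Round 3: Carla 9, Jamal 15. Jamal has a majority (≥13).

Jamal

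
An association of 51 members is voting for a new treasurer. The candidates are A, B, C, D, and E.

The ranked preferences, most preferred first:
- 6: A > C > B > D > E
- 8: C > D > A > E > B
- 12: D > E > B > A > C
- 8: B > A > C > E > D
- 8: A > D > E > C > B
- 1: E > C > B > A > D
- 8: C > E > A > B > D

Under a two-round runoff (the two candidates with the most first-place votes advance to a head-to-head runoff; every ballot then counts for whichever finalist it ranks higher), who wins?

A

Round 1 first-place votes: A 14, B 8, C 16, D 12, E 1. C and A advance.
Runoff: C is ranked above A on 17 ballots, A above C on 34.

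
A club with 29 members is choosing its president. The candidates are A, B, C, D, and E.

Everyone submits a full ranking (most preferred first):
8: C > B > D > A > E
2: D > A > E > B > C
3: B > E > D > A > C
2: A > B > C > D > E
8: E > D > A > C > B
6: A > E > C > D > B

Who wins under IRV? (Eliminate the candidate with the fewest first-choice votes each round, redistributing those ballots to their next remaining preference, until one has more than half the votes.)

Round 1: A 8, B 3, C 8, D 2, E 8. D eliminated.
Round 2: A 10, B 3, C 8, E 8. B eliminated.
Round 3: A 10, C 8, E 11. C eliminated.
Round 4: A 18, E 11. A has a majority (≥15).

A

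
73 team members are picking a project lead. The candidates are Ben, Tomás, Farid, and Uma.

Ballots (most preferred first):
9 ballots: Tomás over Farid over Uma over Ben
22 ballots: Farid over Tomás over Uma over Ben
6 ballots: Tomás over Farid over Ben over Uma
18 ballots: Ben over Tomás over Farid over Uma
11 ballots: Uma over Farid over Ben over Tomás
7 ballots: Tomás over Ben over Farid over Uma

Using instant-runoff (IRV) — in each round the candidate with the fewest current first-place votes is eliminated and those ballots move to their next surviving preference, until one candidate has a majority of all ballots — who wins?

Round 1: Ben 18, Tomás 22, Farid 22, Uma 11. Uma eliminated.
Round 2: Ben 18, Tomás 22, Farid 33. Ben eliminated.
Round 3: Tomás 40, Farid 33. Tomás has a majority (≥37).

Tomás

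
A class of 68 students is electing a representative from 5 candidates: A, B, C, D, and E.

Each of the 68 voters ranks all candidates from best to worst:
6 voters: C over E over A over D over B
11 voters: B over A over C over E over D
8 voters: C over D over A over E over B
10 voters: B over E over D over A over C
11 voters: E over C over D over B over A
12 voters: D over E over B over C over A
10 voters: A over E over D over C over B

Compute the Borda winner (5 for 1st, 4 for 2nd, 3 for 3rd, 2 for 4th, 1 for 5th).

A: 6×3 + 11×4 + 8×3 + 10×2 + 11×1 + 12×1 + 10×5 = 179
B: 6×1 + 11×5 + 8×1 + 10×5 + 11×2 + 12×3 + 10×1 = 187
C: 6×5 + 11×3 + 8×5 + 10×1 + 11×4 + 12×2 + 10×2 = 201
D: 6×2 + 11×1 + 8×4 + 10×3 + 11×3 + 12×5 + 10×3 = 208
E: 6×4 + 11×2 + 8×2 + 10×4 + 11×5 + 12×4 + 10×4 = 245

E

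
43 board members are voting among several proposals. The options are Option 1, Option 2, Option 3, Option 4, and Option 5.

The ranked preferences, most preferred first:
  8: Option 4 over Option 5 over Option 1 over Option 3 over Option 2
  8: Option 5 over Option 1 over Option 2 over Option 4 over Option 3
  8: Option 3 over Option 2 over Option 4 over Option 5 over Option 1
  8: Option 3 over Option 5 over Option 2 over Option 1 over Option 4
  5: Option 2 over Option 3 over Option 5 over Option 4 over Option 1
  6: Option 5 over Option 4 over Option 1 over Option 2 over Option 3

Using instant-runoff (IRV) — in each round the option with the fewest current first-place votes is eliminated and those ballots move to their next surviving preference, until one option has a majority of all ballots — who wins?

Round 1: Option 1 0, Option 2 5, Option 3 16, Option 4 8, Option 5 14. Option 1 eliminated.
Round 2: Option 2 5, Option 3 16, Option 4 8, Option 5 14. Option 2 eliminated.
Round 3: Option 3 21, Option 4 8, Option 5 14. Option 4 eliminated.
Round 4: Option 3 21, Option 5 22. Option 5 has a majority (≥22).

Option 5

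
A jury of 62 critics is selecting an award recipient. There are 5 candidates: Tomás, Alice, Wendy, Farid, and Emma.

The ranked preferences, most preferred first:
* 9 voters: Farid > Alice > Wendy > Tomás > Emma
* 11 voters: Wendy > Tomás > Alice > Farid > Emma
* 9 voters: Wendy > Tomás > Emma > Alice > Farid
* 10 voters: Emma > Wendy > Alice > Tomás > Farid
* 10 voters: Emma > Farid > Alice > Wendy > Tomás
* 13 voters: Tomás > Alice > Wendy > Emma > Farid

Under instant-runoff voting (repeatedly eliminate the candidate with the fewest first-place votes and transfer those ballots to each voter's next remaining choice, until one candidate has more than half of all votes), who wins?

Wendy

Round 1: Tomás 13, Alice 0, Wendy 20, Farid 9, Emma 20. Alice eliminated.
Round 2: Tomás 13, Wendy 20, Farid 9, Emma 20. Farid eliminated.
Round 3: Tomás 13, Wendy 29, Emma 20. Tomás eliminated.
Round 4: Wendy 42, Emma 20. Wendy has a majority (≥32).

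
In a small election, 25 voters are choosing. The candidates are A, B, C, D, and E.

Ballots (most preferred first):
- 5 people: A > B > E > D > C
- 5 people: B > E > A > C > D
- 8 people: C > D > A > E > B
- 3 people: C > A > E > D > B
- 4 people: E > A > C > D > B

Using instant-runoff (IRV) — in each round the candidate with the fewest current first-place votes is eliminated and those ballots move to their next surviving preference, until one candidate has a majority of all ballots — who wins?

A

Round 1: A 5, B 5, C 11, D 0, E 4. D eliminated.
Round 2: A 5, B 5, C 11, E 4. E eliminated.
Round 3: A 9, B 5, C 11. B eliminated.
Round 4: A 14, C 11. A has a majority (≥13).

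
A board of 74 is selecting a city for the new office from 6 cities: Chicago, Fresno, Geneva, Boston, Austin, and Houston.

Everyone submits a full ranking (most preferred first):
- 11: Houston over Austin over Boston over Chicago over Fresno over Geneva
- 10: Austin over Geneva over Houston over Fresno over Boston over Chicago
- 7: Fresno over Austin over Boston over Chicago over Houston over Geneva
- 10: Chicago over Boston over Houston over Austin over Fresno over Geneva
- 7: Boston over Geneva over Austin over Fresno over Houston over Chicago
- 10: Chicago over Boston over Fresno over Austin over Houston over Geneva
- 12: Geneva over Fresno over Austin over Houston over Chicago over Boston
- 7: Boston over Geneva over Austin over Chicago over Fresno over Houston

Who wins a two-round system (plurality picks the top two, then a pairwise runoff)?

Round 1 first-place votes: Chicago 20, Fresno 7, Geneva 12, Boston 14, Austin 10, Houston 11. Chicago and Boston advance.
Runoff: Chicago is ranked above Boston on 32 ballots, Boston above Chicago on 42.

Boston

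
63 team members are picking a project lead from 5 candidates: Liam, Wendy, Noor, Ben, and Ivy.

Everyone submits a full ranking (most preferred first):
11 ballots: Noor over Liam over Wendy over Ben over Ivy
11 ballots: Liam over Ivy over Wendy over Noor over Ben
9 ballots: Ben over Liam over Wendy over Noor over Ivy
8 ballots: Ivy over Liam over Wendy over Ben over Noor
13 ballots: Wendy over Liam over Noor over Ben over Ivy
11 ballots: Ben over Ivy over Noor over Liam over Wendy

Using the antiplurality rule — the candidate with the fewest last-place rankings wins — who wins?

Liam

Last-place votes: Liam 0, Wendy 11, Noor 8, Ben 11, Ivy 33.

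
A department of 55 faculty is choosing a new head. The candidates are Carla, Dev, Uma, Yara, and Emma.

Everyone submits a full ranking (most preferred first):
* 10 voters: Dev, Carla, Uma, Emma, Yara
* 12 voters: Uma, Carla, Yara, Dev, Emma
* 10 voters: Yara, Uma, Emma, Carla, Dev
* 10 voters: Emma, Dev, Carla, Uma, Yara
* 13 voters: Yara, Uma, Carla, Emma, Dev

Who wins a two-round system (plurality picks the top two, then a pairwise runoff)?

Round 1 first-place votes: Carla 0, Dev 10, Uma 12, Yara 23, Emma 10. Yara and Uma advance.
Runoff: Yara is ranked above Uma on 23 ballots, Uma above Yara on 32.

Uma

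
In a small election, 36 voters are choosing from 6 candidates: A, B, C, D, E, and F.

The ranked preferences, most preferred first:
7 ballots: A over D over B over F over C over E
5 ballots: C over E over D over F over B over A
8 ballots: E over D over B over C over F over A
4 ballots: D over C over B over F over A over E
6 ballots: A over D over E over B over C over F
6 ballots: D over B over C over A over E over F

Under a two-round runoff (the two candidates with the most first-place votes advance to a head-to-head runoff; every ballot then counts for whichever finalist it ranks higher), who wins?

D

Round 1 first-place votes: A 13, B 0, C 5, D 10, E 8, F 0. A and D advance.
Runoff: A is ranked above D on 13 ballots, D above A on 23.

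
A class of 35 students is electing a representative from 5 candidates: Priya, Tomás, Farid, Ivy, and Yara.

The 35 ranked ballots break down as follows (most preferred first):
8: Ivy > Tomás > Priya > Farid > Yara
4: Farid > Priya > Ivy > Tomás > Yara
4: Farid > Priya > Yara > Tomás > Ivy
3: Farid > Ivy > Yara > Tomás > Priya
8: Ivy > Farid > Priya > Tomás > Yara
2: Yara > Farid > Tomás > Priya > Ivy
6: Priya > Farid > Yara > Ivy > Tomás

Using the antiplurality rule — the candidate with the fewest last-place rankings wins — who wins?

Farid

Last-place votes: Priya 3, Tomás 6, Farid 0, Ivy 6, Yara 20.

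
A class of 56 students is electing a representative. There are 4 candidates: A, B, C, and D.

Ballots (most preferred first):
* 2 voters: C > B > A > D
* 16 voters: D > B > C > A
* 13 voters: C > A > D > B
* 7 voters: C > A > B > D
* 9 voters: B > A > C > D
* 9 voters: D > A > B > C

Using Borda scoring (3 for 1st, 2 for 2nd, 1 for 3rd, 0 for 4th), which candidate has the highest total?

A: 2×1 + 16×0 + 13×2 + 7×2 + 9×2 + 9×2 = 78
B: 2×2 + 16×2 + 13×0 + 7×1 + 9×3 + 9×1 = 79
C: 2×3 + 16×1 + 13×3 + 7×3 + 9×1 + 9×0 = 91
D: 2×0 + 16×3 + 13×1 + 7×0 + 9×0 + 9×3 = 88

C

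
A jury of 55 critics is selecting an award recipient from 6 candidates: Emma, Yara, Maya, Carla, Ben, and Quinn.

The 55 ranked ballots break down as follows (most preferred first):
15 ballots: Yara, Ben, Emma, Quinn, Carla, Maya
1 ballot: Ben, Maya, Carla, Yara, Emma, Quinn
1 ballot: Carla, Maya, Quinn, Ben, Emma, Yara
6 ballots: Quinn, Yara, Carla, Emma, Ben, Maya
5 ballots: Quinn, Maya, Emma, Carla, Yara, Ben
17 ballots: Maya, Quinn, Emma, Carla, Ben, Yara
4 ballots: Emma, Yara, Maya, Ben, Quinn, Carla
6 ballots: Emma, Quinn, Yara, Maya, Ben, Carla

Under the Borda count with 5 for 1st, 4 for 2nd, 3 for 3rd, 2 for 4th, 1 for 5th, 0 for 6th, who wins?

Quinn

Emma: 15×3 + 1×1 + 1×1 + 6×2 + 5×3 + 17×3 + 4×5 + 6×5 = 175
Yara: 15×5 + 1×2 + 1×0 + 6×4 + 5×1 + 17×0 + 4×4 + 6×3 = 140
Maya: 15×0 + 1×4 + 1×4 + 6×0 + 5×4 + 17×5 + 4×3 + 6×2 = 137
Carla: 15×1 + 1×3 + 1×5 + 6×3 + 5×2 + 17×2 + 4×0 + 6×0 = 85
Ben: 15×4 + 1×5 + 1×2 + 6×1 + 5×0 + 17×1 + 4×2 + 6×1 = 104
Quinn: 15×2 + 1×0 + 1×3 + 6×5 + 5×5 + 17×4 + 4×1 + 6×4 = 184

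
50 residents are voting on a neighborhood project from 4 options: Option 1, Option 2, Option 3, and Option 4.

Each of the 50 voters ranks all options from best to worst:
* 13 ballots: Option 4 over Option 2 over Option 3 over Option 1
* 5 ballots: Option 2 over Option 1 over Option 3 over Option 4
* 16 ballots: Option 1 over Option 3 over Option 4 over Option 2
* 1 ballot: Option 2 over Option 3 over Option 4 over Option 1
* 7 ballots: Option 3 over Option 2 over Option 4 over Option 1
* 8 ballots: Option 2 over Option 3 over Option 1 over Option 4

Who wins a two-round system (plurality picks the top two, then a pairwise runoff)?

Option 2

Round 1 first-place votes: Option 1 16, Option 2 14, Option 3 7, Option 4 13. Option 1 and Option 2 advance.
Runoff: Option 1 is ranked above Option 2 on 16 ballots, Option 2 above Option 1 on 34.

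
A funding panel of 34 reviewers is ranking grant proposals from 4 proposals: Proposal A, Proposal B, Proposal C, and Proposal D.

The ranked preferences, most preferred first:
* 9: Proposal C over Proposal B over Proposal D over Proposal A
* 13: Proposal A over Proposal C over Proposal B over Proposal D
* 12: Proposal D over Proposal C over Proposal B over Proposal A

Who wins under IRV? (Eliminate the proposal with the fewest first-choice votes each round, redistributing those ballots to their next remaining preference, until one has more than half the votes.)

Round 1: Proposal A 13, Proposal B 0, Proposal C 9, Proposal D 12. Proposal B eliminated.
Round 2: Proposal A 13, Proposal C 9, Proposal D 12. Proposal C eliminated.
Round 3: Proposal A 13, Proposal D 21. Proposal D has a majority (≥18).

Proposal D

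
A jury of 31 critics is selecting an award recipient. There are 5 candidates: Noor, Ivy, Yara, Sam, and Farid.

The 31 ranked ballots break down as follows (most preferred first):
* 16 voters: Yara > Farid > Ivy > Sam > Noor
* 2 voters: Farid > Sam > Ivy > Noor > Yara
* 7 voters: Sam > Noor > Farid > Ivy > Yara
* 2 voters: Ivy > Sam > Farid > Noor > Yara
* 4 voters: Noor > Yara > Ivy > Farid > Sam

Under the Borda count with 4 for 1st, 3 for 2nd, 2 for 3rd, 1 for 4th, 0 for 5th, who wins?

Noor: 16×0 + 2×1 + 7×3 + 2×1 + 4×4 = 41
Ivy: 16×2 + 2×2 + 7×1 + 2×4 + 4×2 = 59
Yara: 16×4 + 2×0 + 7×0 + 2×0 + 4×3 = 76
Sam: 16×1 + 2×3 + 7×4 + 2×3 + 4×0 = 56
Farid: 16×3 + 2×4 + 7×2 + 2×2 + 4×1 = 78

Farid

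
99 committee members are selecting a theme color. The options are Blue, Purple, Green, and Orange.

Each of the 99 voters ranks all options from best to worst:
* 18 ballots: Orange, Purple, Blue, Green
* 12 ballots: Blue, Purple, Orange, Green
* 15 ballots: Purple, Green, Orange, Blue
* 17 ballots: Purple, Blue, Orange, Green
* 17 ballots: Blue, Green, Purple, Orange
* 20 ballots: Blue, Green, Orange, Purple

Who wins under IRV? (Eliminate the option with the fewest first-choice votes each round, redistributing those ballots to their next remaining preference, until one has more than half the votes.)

Round 1: Blue 49, Purple 32, Green 0, Orange 18. Green eliminated.
Round 2: Blue 49, Purple 32, Orange 18. Orange eliminated.
Round 3: Blue 49, Purple 50. Purple has a majority (≥50).

Purple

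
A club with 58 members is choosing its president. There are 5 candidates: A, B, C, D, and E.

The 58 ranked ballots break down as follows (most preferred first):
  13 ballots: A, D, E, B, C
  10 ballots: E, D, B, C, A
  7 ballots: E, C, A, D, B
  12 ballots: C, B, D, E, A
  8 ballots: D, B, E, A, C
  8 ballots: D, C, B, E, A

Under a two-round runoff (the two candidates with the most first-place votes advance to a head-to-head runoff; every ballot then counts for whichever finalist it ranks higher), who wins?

Round 1 first-place votes: A 13, B 0, C 12, D 16, E 17. E and D advance.
Runoff: E is ranked above D on 17 ballots, D above E on 41.

D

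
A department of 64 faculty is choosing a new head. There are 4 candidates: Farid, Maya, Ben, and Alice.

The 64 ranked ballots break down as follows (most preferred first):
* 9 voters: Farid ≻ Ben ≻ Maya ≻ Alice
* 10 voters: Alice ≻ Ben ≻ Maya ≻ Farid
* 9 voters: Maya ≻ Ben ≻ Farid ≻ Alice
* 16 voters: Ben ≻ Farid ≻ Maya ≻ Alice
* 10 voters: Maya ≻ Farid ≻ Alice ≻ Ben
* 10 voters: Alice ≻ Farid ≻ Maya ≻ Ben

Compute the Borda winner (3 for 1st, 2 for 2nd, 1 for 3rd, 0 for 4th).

Farid

Farid: 9×3 + 10×0 + 9×1 + 16×2 + 10×2 + 10×2 = 108
Maya: 9×1 + 10×1 + 9×3 + 16×1 + 10×3 + 10×1 = 102
Ben: 9×2 + 10×2 + 9×2 + 16×3 + 10×0 + 10×0 = 104
Alice: 9×0 + 10×3 + 9×0 + 16×0 + 10×1 + 10×3 = 70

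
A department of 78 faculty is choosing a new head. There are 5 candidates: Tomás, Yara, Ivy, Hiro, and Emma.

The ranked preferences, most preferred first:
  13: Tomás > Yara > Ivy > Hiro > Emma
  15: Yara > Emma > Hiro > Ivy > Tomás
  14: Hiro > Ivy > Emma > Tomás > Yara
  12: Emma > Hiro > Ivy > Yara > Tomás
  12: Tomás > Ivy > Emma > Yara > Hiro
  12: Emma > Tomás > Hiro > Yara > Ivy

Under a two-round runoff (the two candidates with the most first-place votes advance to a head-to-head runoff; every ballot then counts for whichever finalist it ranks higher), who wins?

Round 1 first-place votes: Tomás 25, Yara 15, Ivy 0, Hiro 14, Emma 24. Tomás and Emma advance.
Runoff: Tomás is ranked above Emma on 25 ballots, Emma above Tomás on 53.

Emma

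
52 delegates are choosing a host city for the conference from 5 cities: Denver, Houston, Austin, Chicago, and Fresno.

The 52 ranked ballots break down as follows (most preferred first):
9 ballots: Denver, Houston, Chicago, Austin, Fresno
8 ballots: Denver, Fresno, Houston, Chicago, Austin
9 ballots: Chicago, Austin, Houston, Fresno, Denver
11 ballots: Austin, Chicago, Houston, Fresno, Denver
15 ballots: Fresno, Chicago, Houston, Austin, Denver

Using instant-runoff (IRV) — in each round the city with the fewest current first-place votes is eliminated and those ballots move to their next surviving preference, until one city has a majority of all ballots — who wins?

Austin

Round 1: Denver 17, Houston 0, Austin 11, Chicago 9, Fresno 15. Houston eliminated.
Round 2: Denver 17, Austin 11, Chicago 9, Fresno 15. Chicago eliminated.
Round 3: Denver 17, Austin 20, Fresno 15. Fresno eliminated.
Round 4: Denver 17, Austin 35. Austin has a majority (≥27).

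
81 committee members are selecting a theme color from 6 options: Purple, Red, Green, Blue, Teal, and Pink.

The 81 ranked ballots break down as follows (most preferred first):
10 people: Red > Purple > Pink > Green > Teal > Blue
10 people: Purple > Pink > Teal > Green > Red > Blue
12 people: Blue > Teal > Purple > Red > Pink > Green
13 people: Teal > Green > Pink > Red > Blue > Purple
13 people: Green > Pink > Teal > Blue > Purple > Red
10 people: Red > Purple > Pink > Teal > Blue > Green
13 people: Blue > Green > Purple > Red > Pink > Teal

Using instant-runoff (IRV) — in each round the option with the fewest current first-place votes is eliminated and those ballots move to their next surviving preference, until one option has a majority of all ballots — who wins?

Teal

Round 1: Purple 10, Red 20, Green 13, Blue 25, Teal 13, Pink 0. Pink eliminated.
Round 2: Purple 10, Red 20, Green 13, Blue 25, Teal 13. Purple eliminated.
Round 3: Red 20, Green 13, Blue 25, Teal 23. Green eliminated.
Round 4: Red 20, Blue 25, Teal 36. Red eliminated.
Round 5: Blue 25, Teal 56. Teal has a majority (≥41).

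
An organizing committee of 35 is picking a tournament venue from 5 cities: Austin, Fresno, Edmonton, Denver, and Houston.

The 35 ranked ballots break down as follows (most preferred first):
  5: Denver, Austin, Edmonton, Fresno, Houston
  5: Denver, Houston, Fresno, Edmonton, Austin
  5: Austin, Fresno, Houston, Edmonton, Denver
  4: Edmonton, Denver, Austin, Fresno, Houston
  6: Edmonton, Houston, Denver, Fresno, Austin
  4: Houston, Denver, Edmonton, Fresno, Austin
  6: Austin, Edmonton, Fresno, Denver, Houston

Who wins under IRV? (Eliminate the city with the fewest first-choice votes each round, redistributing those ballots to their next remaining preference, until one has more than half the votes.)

Round 1: Austin 11, Fresno 0, Edmonton 10, Denver 10, Houston 4. Fresno eliminated.
Round 2: Austin 11, Edmonton 10, Denver 10, Houston 4. Houston eliminated.
Round 3: Austin 11, Edmonton 10, Denver 14. Edmonton eliminated.
Round 4: Austin 11, Denver 24. Denver has a majority (≥18).

Denver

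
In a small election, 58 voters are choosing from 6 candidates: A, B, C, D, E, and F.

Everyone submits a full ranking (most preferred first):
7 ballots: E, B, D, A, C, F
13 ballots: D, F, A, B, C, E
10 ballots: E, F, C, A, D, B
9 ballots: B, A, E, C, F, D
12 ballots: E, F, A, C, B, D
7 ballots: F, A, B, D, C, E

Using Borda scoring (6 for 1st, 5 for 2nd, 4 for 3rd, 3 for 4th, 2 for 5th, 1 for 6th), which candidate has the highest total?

F

A: 7×3 + 13×4 + 10×3 + 9×5 + 12×4 + 7×5 = 231
B: 7×5 + 13×3 + 10×1 + 9×6 + 12×2 + 7×4 = 190
C: 7×2 + 13×2 + 10×4 + 9×3 + 12×3 + 7×2 = 157
D: 7×4 + 13×6 + 10×2 + 9×1 + 12×1 + 7×3 = 168
E: 7×6 + 13×1 + 10×6 + 9×4 + 12×6 + 7×1 = 230
F: 7×1 + 13×5 + 10×5 + 9×2 + 12×5 + 7×6 = 242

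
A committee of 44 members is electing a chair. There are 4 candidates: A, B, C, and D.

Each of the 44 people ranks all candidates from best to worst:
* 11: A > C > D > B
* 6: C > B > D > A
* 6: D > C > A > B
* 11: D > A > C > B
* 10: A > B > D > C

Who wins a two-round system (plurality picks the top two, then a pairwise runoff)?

D

Round 1 first-place votes: A 21, B 0, C 6, D 17. A and D advance.
Runoff: A is ranked above D on 21 ballots, D above A on 23.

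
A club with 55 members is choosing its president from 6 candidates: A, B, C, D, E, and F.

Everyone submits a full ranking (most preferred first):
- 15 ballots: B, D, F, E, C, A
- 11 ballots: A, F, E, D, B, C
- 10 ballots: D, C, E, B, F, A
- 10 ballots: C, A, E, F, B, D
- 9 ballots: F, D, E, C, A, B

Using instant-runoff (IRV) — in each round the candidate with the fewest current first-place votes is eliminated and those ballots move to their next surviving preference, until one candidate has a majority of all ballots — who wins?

D

Round 1: A 11, B 15, C 10, D 10, E 0, F 9. E eliminated.
Round 2: A 11, B 15, C 10, D 10, F 9. F eliminated.
Round 3: A 11, B 15, C 10, D 19. C eliminated.
Round 4: A 21, B 15, D 19. B eliminated.
Round 5: A 21, D 34. D has a majority (≥28).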